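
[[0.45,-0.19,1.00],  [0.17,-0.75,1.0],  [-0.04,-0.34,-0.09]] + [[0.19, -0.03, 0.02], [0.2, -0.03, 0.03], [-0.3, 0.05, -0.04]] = [[0.64, -0.22, 1.02], [0.37, -0.78, 1.03], [-0.34, -0.29, -0.13]]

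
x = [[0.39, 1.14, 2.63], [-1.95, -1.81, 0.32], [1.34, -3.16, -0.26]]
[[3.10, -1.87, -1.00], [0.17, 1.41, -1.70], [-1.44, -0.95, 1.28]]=x@[[-0.18, -0.82, 0.81], [0.29, 0.00, -0.02], [1.08, -0.59, -0.49]]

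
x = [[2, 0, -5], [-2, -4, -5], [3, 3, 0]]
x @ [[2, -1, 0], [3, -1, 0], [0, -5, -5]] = [[4, 23, 25], [-16, 31, 25], [15, -6, 0]]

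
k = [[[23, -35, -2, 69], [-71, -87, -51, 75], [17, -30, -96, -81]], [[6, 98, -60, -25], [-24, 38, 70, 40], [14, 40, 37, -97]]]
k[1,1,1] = 38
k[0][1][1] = -87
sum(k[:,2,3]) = -178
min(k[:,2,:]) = -97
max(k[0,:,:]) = 75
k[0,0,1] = -35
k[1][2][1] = 40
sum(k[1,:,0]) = -4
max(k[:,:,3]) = 75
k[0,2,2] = -96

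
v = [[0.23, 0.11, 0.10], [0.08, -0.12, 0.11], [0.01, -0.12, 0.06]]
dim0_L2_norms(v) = [0.24, 0.2, 0.16]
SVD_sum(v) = [[0.23, 0.05, 0.13], [0.08, 0.02, 0.05], [0.01, 0.00, 0.01]] + [[0.0, 0.06, -0.03], [-0.0, -0.14, 0.06], [-0.00, -0.12, 0.06]] + [[0.00, -0.00, -0.0], [-0.00, 0.0, 0.00], [0.0, -0.0, -0.00]]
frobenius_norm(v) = 0.35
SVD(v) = [[-0.94, 0.29, 0.18], [-0.34, -0.72, -0.60], [-0.04, -0.63, 0.78]] @ diag([0.2839343646628059, 0.2130174666855212, 0.002198965759542258]) @ [[-0.86,  -0.20,  -0.47],[0.01,  0.91,  -0.41],[0.51,  -0.36,  -0.78]]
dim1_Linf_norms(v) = [0.23, 0.12, 0.12]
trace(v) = 0.17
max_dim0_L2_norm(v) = 0.24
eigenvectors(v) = [[0.98, 0.45, -0.50], [0.19, -0.63, 0.39], [-0.07, -0.63, 0.77]]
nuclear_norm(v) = 0.50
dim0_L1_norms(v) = [0.32, 0.35, 0.27]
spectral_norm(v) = 0.28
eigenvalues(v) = [0.24, -0.07, -0.01]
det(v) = 0.00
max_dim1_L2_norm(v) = 0.27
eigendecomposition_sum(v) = [[0.25, 0.03, 0.15], [0.05, 0.01, 0.03], [-0.02, -0.0, -0.01]] + [[-0.02, 0.10, -0.06], [0.03, -0.13, 0.09], [0.03, -0.13, 0.09]] + [[0.0, -0.01, 0.01], [-0.00, 0.01, -0.01], [-0.0, 0.02, -0.02]]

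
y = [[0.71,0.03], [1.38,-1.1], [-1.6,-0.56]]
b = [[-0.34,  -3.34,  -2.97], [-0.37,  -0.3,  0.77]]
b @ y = [[-0.1, 5.33], [-1.91, -0.11]]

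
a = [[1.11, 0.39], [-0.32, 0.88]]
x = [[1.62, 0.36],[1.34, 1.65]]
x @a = [[1.68, 0.95], [0.96, 1.97]]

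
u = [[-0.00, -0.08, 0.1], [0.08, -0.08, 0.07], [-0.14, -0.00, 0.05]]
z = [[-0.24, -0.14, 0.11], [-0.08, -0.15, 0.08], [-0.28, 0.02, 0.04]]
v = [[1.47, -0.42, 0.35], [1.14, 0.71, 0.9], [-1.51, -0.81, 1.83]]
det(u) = -0.00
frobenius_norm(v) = 3.37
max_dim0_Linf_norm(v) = 1.83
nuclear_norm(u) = 0.34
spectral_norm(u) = 0.18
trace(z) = -0.35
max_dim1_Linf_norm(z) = 0.28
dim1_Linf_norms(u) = [0.1, 0.08, 0.14]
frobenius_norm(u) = 0.24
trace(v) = 4.01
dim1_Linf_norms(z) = [0.24, 0.15, 0.28]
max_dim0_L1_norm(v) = 4.12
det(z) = -0.00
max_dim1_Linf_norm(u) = 0.14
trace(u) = -0.03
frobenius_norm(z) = 0.45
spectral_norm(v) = 2.64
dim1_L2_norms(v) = [1.57, 1.62, 2.51]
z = u @ v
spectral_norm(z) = 0.42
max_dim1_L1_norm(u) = 0.23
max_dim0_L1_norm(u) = 0.22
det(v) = 4.48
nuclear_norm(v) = 5.43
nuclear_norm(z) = 0.60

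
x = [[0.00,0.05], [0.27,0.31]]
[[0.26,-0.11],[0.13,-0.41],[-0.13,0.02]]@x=[[-0.03,-0.02], [-0.11,-0.12], [0.01,-0.0]]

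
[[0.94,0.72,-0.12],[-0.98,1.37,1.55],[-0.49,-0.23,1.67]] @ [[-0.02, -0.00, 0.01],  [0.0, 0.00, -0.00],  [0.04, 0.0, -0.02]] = [[-0.02,0.00,0.01],[0.08,0.0,-0.04],[0.08,0.0,-0.04]]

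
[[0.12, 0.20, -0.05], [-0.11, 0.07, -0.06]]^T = [[0.12,-0.11], [0.20,0.07], [-0.05,-0.06]]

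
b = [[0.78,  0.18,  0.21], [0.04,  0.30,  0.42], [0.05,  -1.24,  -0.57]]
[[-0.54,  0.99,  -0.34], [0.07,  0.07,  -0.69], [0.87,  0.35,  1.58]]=b @ [[-0.70, 1.28, 0.04],[-1.24, -0.37, -0.77],[1.11, 0.30, -1.09]]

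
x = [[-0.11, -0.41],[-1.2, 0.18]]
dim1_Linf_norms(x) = [0.41, 1.2]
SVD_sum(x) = [[-0.05, 0.01],  [-1.20, 0.16]] + [[-0.06, -0.42], [0.0, 0.02]]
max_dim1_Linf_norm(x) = 1.2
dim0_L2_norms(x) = [1.21, 0.45]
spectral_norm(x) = 1.21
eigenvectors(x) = [[-0.58, 0.43], [-0.81, -0.90]]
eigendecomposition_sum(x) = [[-0.41,-0.19],[-0.57,-0.27]] + [[0.3, -0.22], [-0.63, 0.45]]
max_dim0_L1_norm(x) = 1.31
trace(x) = 0.07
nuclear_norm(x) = 1.64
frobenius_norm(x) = 1.29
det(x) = -0.51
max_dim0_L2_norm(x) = 1.21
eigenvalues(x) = [-0.68, 0.75]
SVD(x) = [[-0.04, -1.0], [-1.00, 0.04]] @ diag([1.2145023676534736, 0.4214071652975392]) @ [[0.99, -0.13],[0.13, 0.99]]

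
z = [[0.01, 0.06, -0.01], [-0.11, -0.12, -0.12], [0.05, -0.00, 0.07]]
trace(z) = -0.04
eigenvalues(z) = [(-0.07+0j), (0.02+0.02j), (0.02-0.02j)]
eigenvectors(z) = [[(-0.56+0j), (0.74+0j), 0.74-0.00j], [(0.8+0j), (-0.03+0.18j), (-0.03-0.18j)], [0.20+0.00j, -0.62-0.20j, (-0.62+0.2j)]]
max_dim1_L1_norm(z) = 0.35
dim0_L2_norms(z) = [0.12, 0.13, 0.14]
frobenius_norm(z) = 0.23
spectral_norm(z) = 0.22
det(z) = -0.00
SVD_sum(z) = [[0.02, 0.02, 0.02], [-0.11, -0.11, -0.12], [0.04, 0.04, 0.04]] + [[-0.01, 0.04, -0.03], [0.0, -0.01, 0.00], [0.01, -0.04, 0.03]] + [[0.0, -0.0, -0.0], [0.00, -0.0, -0.0], [0.0, -0.00, -0.00]]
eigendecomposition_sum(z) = [[0.06-0.00j,  (0.08-0j),  0.07-0.00j],[(-0.09+0j),  -0.11+0.00j,  -0.10+0.00j],[(-0.02+0j),  (-0.03+0j),  -0.02+0.00j]] + [[(-0.02+0.05j), (-0.01+0.02j), -0.04+0.05j], [(-0.01-0.01j), (-0.01-0j), -0.01-0.01j], [(0.04-0.04j), (0.01-0.02j), 0.05-0.03j]] + [[(-0.02-0.05j), -0.01-0.02j, (-0.04-0.05j)],[(-0.01+0.01j), (-0.01+0j), (-0.01+0.01j)],[(0.04+0.04j), 0.01+0.02j, (0.05+0.03j)]]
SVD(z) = [[-0.15, -0.73, 0.67],[0.93, 0.12, 0.34],[-0.33, 0.68, 0.66]] @ diag([0.216640276710138, 0.07183109412361607, 0.002698967202299009]) @ [[-0.56, -0.56, -0.62], [0.19, -0.81, 0.56], [0.81, -0.2, -0.55]]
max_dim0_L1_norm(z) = 0.2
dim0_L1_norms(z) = [0.17, 0.18, 0.2]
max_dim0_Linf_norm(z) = 0.12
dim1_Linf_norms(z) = [0.06, 0.12, 0.07]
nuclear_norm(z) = 0.29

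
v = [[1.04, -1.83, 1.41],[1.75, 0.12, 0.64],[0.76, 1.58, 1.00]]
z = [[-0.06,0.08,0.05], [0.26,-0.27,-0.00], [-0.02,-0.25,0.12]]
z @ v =[[0.12,0.2,0.02], [-0.2,-0.51,0.19], [-0.37,0.2,-0.07]]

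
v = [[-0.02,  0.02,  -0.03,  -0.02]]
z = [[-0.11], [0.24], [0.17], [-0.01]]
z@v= [[0.00,-0.00,0.00,0.00], [-0.0,0.00,-0.01,-0.0], [-0.00,0.0,-0.01,-0.0], [0.0,-0.0,0.00,0.00]]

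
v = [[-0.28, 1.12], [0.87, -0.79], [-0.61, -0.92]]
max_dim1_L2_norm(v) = 1.18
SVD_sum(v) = [[-0.3, 1.11], [0.26, -0.95], [0.19, -0.71]] + [[0.02, 0.01], [0.61, 0.16], [-0.80, -0.21]]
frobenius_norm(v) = 1.98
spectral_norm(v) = 1.69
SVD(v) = [[-0.68, -0.02], [0.59, -0.61], [0.43, 0.79]] @ diag([1.6861488424575906, 1.0436484470734997]) @ [[0.26,-0.97], [-0.97,-0.26]]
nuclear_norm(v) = 2.73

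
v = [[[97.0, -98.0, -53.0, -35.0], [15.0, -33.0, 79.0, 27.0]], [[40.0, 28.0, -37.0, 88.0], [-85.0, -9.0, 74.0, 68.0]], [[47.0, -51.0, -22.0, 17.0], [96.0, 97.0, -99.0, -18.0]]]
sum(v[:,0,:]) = 21.0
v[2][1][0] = 96.0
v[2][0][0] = 47.0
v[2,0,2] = -22.0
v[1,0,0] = 40.0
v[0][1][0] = 15.0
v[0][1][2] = 79.0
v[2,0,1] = -51.0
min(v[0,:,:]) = -98.0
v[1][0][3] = 88.0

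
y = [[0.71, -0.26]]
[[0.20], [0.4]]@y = [[0.14, -0.05],[0.28, -0.1]]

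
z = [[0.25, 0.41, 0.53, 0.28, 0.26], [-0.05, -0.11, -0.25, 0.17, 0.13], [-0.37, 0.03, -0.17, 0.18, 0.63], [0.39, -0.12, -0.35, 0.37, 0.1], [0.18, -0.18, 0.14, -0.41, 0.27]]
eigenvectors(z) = [[(-0.09-0.52j), -0.09+0.52j, (0.33+0.4j), (0.33-0.4j), (0.17+0j)], [(0.24+0.18j), 0.24-0.18j, (0.1-0.05j), (0.1+0.05j), 0.76+0.00j], [0.62+0.00j, 0.62-0.00j, -0.17+0.24j, (-0.17-0.24j), -0.50+0.00j], [(0.09+0.38j), (0.09-0.38j), 0.56+0.00j, 0.56-0.00j, -0.38+0.00j], [-0.23+0.22j, (-0.23-0.22j), (-0.27+0.49j), (-0.27-0.49j), (0.06+0j)]]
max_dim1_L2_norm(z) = 0.81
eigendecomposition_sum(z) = [[-0.04+0.16j, (0.16-0.04j), (0.2+0.08j), (0.03-0.15j), -0.05-0.18j], [(-0.04-0.08j), (-0.05+0.08j), -0.11+0.05j, (0.04+0.07j), 0.09+0.05j], [(-0.17-0.08j), 0.02+0.20j, -0.13+0.22j, (0.16+0.07j), 0.21-0.02j], [(0.02-0.12j), -0.12+0.04j, -0.15-0.05j, (-0.02+0.11j), (0.04+0.13j)], [0.09-0.03j, (-0.08-0.07j), -0.03-0.13j, -0.09+0.03j, -0.07+0.08j]] + [[-0.04-0.16j, (0.16+0.04j), (0.2-0.08j), (0.03+0.15j), (-0.05+0.18j)], [(-0.04+0.08j), (-0.05-0.08j), (-0.11-0.05j), 0.04-0.07j, 0.09-0.05j], [(-0.17+0.08j), 0.02-0.20j, -0.13-0.22j, 0.16-0.07j, (0.21+0.02j)], [0.02+0.12j, -0.12-0.04j, (-0.15+0.05j), -0.02-0.11j, 0.04-0.13j], [(0.09+0.03j), -0.08+0.07j, (-0.03+0.13j), -0.09-0.03j, -0.07-0.08j]] + [[(0.17+0.07j), 0.04+0.03j, (0.06-0.08j), 0.11+0.16j, (0.18-0.14j)], [(0.02-0.03j), 0.01-0.01j, -0.01-0.02j, (0.04-0.02j), -0.02-0.04j], [-0.01+0.10j, (-0.01+0.03j), 0.05+0.02j, -0.07+0.08j, (0.1+0.08j)], [0.17-0.09j, 0.05-0.02j, (-0.02-0.1j), (0.21+0.02j), 0.01-0.24j], [(-0+0.19j), (-0.01+0.05j), 0.10+0.03j, -0.12+0.17j, (0.21+0.12j)]] + [[0.17-0.07j, 0.04-0.03j, 0.06+0.08j, (0.11-0.16j), 0.18+0.14j], [0.02+0.03j, (0.01+0.01j), (-0.01+0.02j), (0.04+0.02j), (-0.02+0.04j)], [(-0.01-0.1j), (-0.01-0.03j), (0.05-0.02j), (-0.07-0.08j), 0.10-0.08j], [(0.17+0.09j), 0.05+0.02j, (-0.02+0.1j), 0.21-0.02j, (0.01+0.24j)], [-0.00-0.19j, (-0.01-0.05j), 0.10-0.03j, (-0.12-0.17j), (0.21-0.12j)]] + [[(-0-0j), -0.01+0.00j, 0.00+0.00j, 0.00-0.00j, -0.00-0.00j],[(-0-0j), -0.02+0.00j, 0.01+0.00j, 0.01-0.00j, -0.00-0.00j],[0j, 0.02-0.00j, (-0-0j), -0.00+0.00j, 0j],[0.00+0.00j, (0.01-0j), -0.00-0.00j, -0.00+0.00j, 0j],[(-0-0j), (-0+0j), 0.00+0.00j, 0.00-0.00j, (-0-0j)]]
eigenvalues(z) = [(-0.32+0.65j), (-0.32-0.65j), (0.64+0.23j), (0.64-0.23j), (-0.03+0j)]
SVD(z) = [[-0.49, -0.83, -0.21, -0.02, -0.16], [0.41, -0.04, -0.10, -0.03, -0.91], [0.64, -0.55, 0.48, 0.08, 0.25], [0.41, -0.1, -0.73, -0.46, 0.28], [-0.15, 0.03, 0.43, -0.88, -0.09]] @ diag([0.8352696105413279, 0.8251653837514904, 0.6909522505181177, 0.5299026593560479, 0.030247748275404225]) @ [[-0.30, -0.3, -0.76, 0.31, 0.39],  [-0.04, -0.42, -0.36, -0.46, -0.69],  [-0.62, -0.07, 0.22, -0.63, 0.40],  [-0.70, 0.40, 0.03, 0.37, -0.46],  [0.17, 0.76, -0.49, -0.39, 0.05]]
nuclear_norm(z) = 2.91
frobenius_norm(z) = 1.46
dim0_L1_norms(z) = [1.24, 0.85, 1.44, 1.41, 1.39]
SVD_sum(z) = [[0.12, 0.12, 0.31, -0.13, -0.16], [-0.1, -0.1, -0.26, 0.11, 0.13], [-0.16, -0.16, -0.4, 0.17, 0.21], [-0.1, -0.10, -0.26, 0.11, 0.13], [0.04, 0.04, 0.10, -0.04, -0.05]] + [[0.03, 0.29, 0.25, 0.32, 0.47], [0.00, 0.01, 0.01, 0.01, 0.02], [0.02, 0.19, 0.16, 0.21, 0.31], [0.00, 0.03, 0.03, 0.04, 0.06], [-0.00, -0.01, -0.01, -0.01, -0.01]] + [[0.09, 0.01, -0.03, 0.09, -0.06],  [0.04, 0.01, -0.02, 0.04, -0.03],  [-0.2, -0.02, 0.07, -0.21, 0.13],  [0.31, 0.04, -0.11, 0.32, -0.20],  [-0.19, -0.02, 0.06, -0.19, 0.12]] + [[0.01, -0.01, -0.0, -0.0, 0.01], [0.01, -0.01, -0.00, -0.01, 0.01], [-0.03, 0.02, 0.0, 0.02, -0.02], [0.17, -0.1, -0.01, -0.09, 0.11], [0.33, -0.19, -0.02, -0.17, 0.22]] + [[-0.00,-0.0,0.00,0.0,-0.00], [-0.0,-0.02,0.01,0.01,-0.00], [0.00,0.01,-0.00,-0.0,0.0], [0.00,0.01,-0.00,-0.0,0.00], [-0.0,-0.00,0.0,0.0,-0.0]]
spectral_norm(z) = 0.84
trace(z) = 0.61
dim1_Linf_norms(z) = [0.53, 0.25, 0.63, 0.39, 0.41]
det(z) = -0.01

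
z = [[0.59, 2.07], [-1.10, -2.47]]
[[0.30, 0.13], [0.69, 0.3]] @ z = [[0.03, 0.30],[0.08, 0.69]]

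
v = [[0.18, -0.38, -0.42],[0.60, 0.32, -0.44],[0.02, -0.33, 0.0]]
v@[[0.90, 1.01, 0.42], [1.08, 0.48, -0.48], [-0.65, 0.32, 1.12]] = [[0.02, -0.14, -0.21], [1.17, 0.62, -0.39], [-0.34, -0.14, 0.17]]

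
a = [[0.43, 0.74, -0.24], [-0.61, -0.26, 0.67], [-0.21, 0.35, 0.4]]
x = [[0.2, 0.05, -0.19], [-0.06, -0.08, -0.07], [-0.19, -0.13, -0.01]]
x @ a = [[0.1, 0.07, -0.09],  [0.04, -0.05, -0.07],  [-0.00, -0.11, -0.05]]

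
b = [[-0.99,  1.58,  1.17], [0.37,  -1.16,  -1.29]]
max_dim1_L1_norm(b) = 3.74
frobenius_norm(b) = 2.83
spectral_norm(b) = 2.79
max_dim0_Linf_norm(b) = 1.58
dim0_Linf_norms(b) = [0.99, 1.58, 1.29]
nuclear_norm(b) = 3.23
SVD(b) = [[-0.78, 0.62], [0.62, 0.78]] @ diag([2.792925538136374, 0.43768360538823886]) @ [[0.36, -0.70, -0.62], [-0.75, 0.18, -0.64]]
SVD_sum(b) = [[-0.79, 1.53, 1.34], [0.63, -1.22, -1.07]] + [[-0.2, 0.05, -0.17],[-0.26, 0.06, -0.22]]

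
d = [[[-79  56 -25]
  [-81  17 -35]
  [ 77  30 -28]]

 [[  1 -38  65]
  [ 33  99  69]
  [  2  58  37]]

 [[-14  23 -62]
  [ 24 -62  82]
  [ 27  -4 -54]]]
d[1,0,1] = -38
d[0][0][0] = -79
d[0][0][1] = 56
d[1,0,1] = -38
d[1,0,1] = -38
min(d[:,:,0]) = -81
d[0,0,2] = -25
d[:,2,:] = [[77, 30, -28], [2, 58, 37], [27, -4, -54]]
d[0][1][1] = 17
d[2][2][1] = -4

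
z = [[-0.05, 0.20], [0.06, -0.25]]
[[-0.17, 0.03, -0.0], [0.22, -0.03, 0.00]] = z @ [[-1.84, 0.28, -0.03], [-1.31, 0.20, -0.02]]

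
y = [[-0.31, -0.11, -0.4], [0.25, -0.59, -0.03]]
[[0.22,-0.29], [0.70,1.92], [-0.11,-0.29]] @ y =[[-0.14, 0.15, -0.08], [0.26, -1.21, -0.34], [-0.04, 0.18, 0.05]]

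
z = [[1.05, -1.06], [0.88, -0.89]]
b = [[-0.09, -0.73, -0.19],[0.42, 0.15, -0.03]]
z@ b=[[-0.54,  -0.93,  -0.17], [-0.45,  -0.78,  -0.14]]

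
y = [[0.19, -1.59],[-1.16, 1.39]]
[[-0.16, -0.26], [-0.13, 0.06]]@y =[[0.27, -0.11], [-0.09, 0.29]]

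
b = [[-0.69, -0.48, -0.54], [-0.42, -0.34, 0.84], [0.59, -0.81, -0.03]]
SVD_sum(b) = [[-0.16, 0.18, -0.09], [0.17, -0.2, 0.09], [0.57, -0.67, 0.31]] + [[-0.55,-0.67,-0.44],[-0.05,-0.06,-0.04],[-0.13,-0.16,-0.11]] + [[0.01, 0.00, -0.02], [-0.53, -0.08, 0.79], [0.16, 0.02, -0.24]]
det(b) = -1.00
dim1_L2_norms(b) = [1.0, 1.0, 1.0]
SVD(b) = [[-0.26, 0.97, -0.02], [0.27, 0.09, 0.96], [0.93, 0.24, -0.29]] @ diag([1.003184141398669, 0.9987612898523345, 0.99844752708328]) @ [[0.61, -0.72, 0.34], [-0.57, -0.69, -0.45], [-0.56, -0.08, 0.83]]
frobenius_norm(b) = 1.73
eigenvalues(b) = [(-1+0j), (-0.03+1j), (-0.03-1j)]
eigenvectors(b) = [[(0.82+0j),0.02+0.40j,0.02-0.40j], [0.56+0.00j,(0.01-0.58j),0.01+0.58j], [-0.03+0.00j,0.71+0.00j,(0.71-0j)]]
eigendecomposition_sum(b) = [[-0.68-0.00j, (-0.47+0j), (0.02-0j)], [-0.47-0.00j, -0.32+0.00j, (0.02-0j)], [0.02+0.00j, (0.02-0j), (-0+0j)]] + [[(-0.01+0.16j),(-0.01-0.23j),(-0.28+0j)], [(0.02-0.23j),-0.01+0.34j,0.41+0.02j], [0.28+0.02j,-0.41-0.00j,(-0.01+0.5j)]] + [[-0.01-0.16j,-0.01+0.23j,(-0.28-0j)], [(0.02+0.23j),(-0.01-0.34j),(0.41-0.02j)], [0.28-0.02j,(-0.41+0j),-0.01-0.50j]]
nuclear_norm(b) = 3.00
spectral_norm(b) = 1.00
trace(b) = -1.06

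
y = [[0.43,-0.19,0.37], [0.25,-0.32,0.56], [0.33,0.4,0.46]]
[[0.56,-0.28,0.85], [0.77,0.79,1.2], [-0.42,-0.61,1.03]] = y @ [[0.35, -2.93, 0.24], [-1.65, -1.36, 0.02], [0.27, 1.95, 2.04]]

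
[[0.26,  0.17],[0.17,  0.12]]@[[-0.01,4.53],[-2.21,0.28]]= [[-0.38,  1.23], [-0.27,  0.80]]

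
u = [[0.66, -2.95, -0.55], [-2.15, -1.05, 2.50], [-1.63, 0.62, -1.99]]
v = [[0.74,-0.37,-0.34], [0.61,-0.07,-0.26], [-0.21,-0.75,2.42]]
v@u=[[1.84, -2.01, -0.66], [0.98, -1.89, 0.01], [-2.47, 2.91, -6.58]]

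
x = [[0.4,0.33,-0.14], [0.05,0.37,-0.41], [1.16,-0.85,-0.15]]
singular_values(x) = [1.46, 0.71, 0.24]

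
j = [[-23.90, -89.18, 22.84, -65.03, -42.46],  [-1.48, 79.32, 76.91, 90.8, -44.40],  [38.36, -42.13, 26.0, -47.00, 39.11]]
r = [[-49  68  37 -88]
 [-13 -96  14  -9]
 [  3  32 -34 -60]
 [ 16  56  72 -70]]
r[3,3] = -70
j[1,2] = 76.91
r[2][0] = 3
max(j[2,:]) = 39.11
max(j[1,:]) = 90.8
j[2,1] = -42.13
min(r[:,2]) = -34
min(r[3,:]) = -70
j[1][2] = 76.91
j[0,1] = -89.18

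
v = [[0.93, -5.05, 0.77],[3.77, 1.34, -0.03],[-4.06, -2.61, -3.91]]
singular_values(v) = [7.16, 4.98, 2.34]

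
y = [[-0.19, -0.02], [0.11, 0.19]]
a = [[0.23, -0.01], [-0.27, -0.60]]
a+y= [[0.04, -0.03], [-0.16, -0.41]]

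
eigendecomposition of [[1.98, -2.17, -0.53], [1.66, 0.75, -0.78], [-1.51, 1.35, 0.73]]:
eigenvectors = [[-0.21-0.58j, -0.21+0.58j, 0.40+0.00j],  [(-0.63+0j), (-0.63-0j), 0.10+0.00j],  [0.26+0.39j, (0.26-0.39j), (0.91+0j)]]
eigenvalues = [(1.62+2j), (1.62-2j), (0.22+0j)]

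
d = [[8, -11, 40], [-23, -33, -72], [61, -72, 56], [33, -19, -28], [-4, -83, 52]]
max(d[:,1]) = -11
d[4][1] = -83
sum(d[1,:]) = -128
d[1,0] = -23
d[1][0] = -23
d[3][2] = -28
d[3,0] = 33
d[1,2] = -72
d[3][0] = 33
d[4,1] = -83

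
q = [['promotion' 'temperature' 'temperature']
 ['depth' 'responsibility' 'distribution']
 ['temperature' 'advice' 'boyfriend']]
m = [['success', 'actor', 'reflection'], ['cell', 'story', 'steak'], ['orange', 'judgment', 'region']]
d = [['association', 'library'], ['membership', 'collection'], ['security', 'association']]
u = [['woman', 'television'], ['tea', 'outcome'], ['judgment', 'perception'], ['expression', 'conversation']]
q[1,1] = 'responsibility'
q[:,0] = ['promotion', 'depth', 'temperature']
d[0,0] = 'association'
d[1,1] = 'collection'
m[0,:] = ['success', 'actor', 'reflection']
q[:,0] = ['promotion', 'depth', 'temperature']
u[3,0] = 'expression'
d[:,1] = ['library', 'collection', 'association']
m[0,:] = ['success', 'actor', 'reflection']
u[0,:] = ['woman', 'television']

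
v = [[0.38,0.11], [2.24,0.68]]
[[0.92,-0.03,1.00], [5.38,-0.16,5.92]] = v @ [[3.08, -0.32, 2.31],  [-2.24, 0.82, 1.09]]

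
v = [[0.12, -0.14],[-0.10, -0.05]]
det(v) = -0.02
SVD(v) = [[-0.98, 0.22], [0.22, 0.98]] @ diag([0.18736570044002018, 0.10674312295703468]) @ [[-0.74, 0.67], [-0.67, -0.74]]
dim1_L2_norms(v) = [0.18, 0.11]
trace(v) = 0.07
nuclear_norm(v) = 0.29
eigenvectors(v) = [[0.92, 0.52], [-0.40, 0.85]]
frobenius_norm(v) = 0.22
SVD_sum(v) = [[0.14,-0.12], [-0.03,0.03]] + [[-0.02,-0.02], [-0.07,-0.08]]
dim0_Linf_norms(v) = [0.12, 0.14]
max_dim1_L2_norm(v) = 0.18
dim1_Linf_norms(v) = [0.14, 0.1]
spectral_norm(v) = 0.19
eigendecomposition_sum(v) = [[0.14,-0.09], [-0.06,0.04]] + [[-0.02, -0.05], [-0.04, -0.09]]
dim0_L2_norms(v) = [0.16, 0.15]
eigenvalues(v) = [0.18, -0.11]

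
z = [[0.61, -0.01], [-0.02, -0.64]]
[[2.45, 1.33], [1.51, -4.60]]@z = [[1.47, -0.88], [1.01, 2.93]]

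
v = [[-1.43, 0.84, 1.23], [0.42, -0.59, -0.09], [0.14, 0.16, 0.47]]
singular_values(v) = [2.16, 0.51, 0.35]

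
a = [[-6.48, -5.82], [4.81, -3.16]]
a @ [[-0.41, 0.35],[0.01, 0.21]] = [[2.6, -3.49],  [-2.0, 1.02]]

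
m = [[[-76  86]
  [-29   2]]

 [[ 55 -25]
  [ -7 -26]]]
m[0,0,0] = -76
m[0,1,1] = 2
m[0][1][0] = -29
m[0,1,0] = -29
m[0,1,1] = 2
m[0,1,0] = -29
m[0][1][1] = 2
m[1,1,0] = -7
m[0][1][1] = 2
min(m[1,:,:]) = -26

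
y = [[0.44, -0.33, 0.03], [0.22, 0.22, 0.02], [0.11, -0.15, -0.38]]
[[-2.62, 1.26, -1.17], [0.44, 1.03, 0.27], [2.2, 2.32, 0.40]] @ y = [[-1.00, 1.32, 0.39], [0.45, 0.04, -0.07], [1.52, -0.28, -0.04]]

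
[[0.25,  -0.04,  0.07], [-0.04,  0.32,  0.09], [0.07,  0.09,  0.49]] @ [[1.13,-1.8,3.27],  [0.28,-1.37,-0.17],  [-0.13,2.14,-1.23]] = [[0.26, -0.25, 0.74],[0.03, -0.17, -0.30],[0.04, 0.8, -0.39]]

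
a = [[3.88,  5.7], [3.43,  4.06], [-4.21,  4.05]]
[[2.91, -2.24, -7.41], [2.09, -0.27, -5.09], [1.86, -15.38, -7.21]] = a @ [[0.03, 1.98, 0.28], [0.49, -1.74, -1.49]]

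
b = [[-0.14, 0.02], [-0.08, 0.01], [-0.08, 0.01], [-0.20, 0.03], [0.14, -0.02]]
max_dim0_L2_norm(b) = 0.3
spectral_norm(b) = 0.31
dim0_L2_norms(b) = [0.3, 0.04]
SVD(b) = [[-0.46, -0.04], [-0.26, -0.60], [-0.26, -0.6], [-0.66, 0.53], [0.46, 0.04]] @ diag([0.30642133709960767, 0.0024421650412403545]) @ [[0.99,-0.14], [0.14,0.99]]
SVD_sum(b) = [[-0.14, 0.02], [-0.08, 0.01], [-0.08, 0.01], [-0.20, 0.03], [0.14, -0.02]] + [[-0.0, -0.0], [-0.00, -0.00], [-0.0, -0.00], [0.00, 0.00], [0.0, 0.00]]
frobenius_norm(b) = 0.31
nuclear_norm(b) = 0.31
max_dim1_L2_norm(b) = 0.2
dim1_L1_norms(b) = [0.16, 0.09, 0.09, 0.23, 0.16]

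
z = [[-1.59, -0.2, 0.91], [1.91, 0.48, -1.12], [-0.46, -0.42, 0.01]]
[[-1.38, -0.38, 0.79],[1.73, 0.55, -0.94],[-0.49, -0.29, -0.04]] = z @ [[0.81, 0.29, -0.04], [0.29, 0.38, 0.17], [-0.04, 0.17, 0.84]]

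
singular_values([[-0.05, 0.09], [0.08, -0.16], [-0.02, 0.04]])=[0.21, 0.0]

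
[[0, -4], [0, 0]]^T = [[0, 0], [-4, 0]]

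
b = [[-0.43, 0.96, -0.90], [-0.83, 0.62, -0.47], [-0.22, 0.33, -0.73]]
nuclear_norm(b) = 2.64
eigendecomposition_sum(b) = [[(-0.22+0.32j), 0.41+0.05j, (-0.2-0.25j)], [(-0.42+0.02j), 0.23+0.39j, (0.08-0.33j)], [(-0.11+0.01j), (0.06+0.1j), 0.02-0.09j]] + [[-0.22-0.32j,  (0.41-0.05j),  -0.20+0.25j],[(-0.42-0.02j),  (0.23-0.39j),  0.08+0.33j],[-0.11-0.01j,  0.06-0.10j,  (0.02+0.09j)]] + [[0j, 0.13+0.00j, (-0.5-0j)],[0j, 0.17+0.00j, -0.64-0.00j],[0.00+0.00j, (0.21+0j), -0.77-0.00j]]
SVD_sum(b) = [[-0.62,  0.85,  -0.87], [-0.49,  0.66,  -0.68], [-0.35,  0.48,  -0.49]] + [[0.14, -0.0, -0.1], [-0.33, 0.00, 0.23], [0.20, -0.00, -0.14]] + [[0.05, 0.11, 0.07],[-0.02, -0.04, -0.03],[-0.07, -0.15, -0.09]]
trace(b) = -0.54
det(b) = -0.23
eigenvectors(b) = [[0.40-0.53j, (0.4+0.53j), 0.45+0.00j], [0.72+0.00j, (0.72-0j), (0.57+0j)], [(0.19-0j), (0.19+0j), (0.69+0j)]]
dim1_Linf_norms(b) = [0.96, 0.83, 0.73]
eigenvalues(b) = [(0.03+0.62j), (0.03-0.62j), (-0.6+0j)]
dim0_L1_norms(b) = [1.48, 1.91, 2.1]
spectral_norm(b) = 1.89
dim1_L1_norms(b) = [2.29, 1.92, 1.28]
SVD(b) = [[-0.72, 0.34, -0.6], [-0.56, -0.8, 0.21], [-0.41, 0.49, 0.77]] @ diag([1.894754981148186, 0.5019469021302306, 0.24259610230999584]) @ [[0.46, -0.62, 0.64], [0.81, -0.00, -0.58], [-0.37, -0.78, -0.5]]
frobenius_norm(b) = 1.98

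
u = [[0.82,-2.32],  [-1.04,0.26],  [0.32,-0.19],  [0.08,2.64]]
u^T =[[0.82,-1.04,0.32,0.08], [-2.32,0.26,-0.19,2.64]]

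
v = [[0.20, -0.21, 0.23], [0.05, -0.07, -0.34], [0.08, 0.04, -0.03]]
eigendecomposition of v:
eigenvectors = [[-0.97+0.00j, (-0.26-0.42j), (-0.26+0.42j)], [(0.09+0j), -0.79+0.00j, (-0.79-0j)], [-0.24+0.00j, -0.08+0.34j, -0.08-0.34j]]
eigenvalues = [(0.28+0j), (-0.09+0.17j), (-0.09-0.17j)]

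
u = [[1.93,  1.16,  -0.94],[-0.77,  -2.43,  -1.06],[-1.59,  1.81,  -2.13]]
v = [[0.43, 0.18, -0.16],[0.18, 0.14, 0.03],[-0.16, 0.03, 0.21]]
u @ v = [[1.19, 0.48, -0.47], [-0.6, -0.51, -0.17], [-0.02, -0.10, -0.14]]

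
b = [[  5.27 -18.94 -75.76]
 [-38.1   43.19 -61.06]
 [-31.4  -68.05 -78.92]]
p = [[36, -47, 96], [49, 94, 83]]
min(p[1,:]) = 49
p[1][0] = 49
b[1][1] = 43.19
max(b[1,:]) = 43.19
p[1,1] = 94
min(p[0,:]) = -47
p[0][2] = 96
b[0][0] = 5.27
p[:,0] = [36, 49]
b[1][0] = -38.1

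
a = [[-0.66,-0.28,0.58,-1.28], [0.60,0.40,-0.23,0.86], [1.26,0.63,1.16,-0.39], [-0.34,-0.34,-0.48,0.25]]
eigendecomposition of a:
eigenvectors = [[(0.39+0j),(-0.78+0j),0.32-0.15j,0.32+0.15j], [-0.17+0.00j,0.46+0.00j,(0.26+0.25j),0.26-0.25j], [0.85+0.00j,0.41+0.00j,(-0.68+0j),-0.68-0.00j], [(-0.32+0j),0.10+0.00j,-0.54+0.01j,(-0.54-0.01j)]]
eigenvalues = [(1.76+0j), (-0.64+0j), (0.01+0.06j), (0.01-0.06j)]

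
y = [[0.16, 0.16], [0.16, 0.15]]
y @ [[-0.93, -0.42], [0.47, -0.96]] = [[-0.07,-0.22], [-0.08,-0.21]]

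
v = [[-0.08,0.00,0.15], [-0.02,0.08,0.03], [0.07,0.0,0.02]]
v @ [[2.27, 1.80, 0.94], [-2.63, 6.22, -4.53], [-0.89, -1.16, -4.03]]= [[-0.32, -0.32, -0.68], [-0.28, 0.43, -0.50], [0.14, 0.10, -0.01]]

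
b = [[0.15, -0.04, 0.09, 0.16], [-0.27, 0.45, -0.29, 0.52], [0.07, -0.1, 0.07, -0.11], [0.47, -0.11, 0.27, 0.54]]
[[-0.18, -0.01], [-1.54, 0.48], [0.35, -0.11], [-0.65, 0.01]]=b @ [[1.32, -0.65],[1.40, -0.54],[1.33, -0.55],[-2.74, 0.75]]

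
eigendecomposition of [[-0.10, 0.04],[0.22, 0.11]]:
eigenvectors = [[-0.75, -0.16], [0.67, -0.99]]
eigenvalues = [-0.14, 0.15]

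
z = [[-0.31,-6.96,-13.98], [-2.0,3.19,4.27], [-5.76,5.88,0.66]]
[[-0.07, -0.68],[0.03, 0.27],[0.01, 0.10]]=z@[[-0.01, -0.05], [-0.01, -0.04], [0.01, 0.07]]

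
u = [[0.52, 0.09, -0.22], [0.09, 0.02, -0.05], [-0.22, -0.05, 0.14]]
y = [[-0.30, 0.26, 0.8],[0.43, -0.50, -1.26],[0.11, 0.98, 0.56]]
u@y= [[-0.14, -0.13, 0.18], [-0.02, -0.04, 0.02], [0.06, 0.11, -0.03]]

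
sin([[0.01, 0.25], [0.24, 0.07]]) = [[0.01, 0.25], [0.24, 0.07]]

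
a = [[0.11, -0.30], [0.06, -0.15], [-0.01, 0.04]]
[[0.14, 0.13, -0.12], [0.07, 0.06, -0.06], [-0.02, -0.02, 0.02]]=a @ [[0.61, -0.29, 0.01], [-0.24, -0.53, 0.4]]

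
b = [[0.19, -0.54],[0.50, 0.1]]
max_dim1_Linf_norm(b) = 0.54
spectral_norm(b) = 0.59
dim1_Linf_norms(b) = [0.54, 0.5]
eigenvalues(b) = [(0.15+0.52j), (0.15-0.52j)]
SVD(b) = [[-0.90, -0.43], [-0.43, 0.90]] @ diag([0.5890822276535334, 0.49059364963557245]) @ [[-0.65, 0.76], [0.76, 0.65]]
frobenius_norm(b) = 0.77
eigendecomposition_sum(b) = [[(0.1+0.25j), (-0.27+0.08j)], [(0.25-0.07j), (0.05+0.27j)]] + [[0.10-0.25j, (-0.27-0.08j)],[(0.25+0.07j), 0.05-0.27j]]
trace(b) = 0.29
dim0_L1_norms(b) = [0.69, 0.64]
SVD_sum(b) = [[0.35, -0.40], [0.16, -0.19]] + [[-0.16,-0.14], [0.34,0.29]]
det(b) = 0.29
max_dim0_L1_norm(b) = 0.69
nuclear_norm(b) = 1.08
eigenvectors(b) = [[0.72+0.00j,0.72-0.00j], [(0.06-0.69j),0.06+0.69j]]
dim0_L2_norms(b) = [0.53, 0.55]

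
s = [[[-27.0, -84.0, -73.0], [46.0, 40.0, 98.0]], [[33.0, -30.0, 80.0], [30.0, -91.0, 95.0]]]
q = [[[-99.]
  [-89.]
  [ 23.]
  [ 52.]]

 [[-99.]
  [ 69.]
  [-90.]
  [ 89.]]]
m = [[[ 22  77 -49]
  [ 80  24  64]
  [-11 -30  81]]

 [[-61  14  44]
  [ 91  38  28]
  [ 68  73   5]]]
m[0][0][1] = 77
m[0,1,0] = 80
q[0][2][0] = 23.0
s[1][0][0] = 33.0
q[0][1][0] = -89.0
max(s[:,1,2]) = 98.0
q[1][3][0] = 89.0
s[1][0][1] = -30.0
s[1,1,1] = -91.0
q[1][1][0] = 69.0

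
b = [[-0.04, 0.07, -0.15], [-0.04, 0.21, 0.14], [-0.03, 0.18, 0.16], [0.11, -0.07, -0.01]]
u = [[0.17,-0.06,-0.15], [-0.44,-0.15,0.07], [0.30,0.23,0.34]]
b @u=[[-0.08, -0.04, -0.04], [-0.06, 0.0, 0.07], [-0.04, 0.01, 0.07], [0.05, 0.0, -0.02]]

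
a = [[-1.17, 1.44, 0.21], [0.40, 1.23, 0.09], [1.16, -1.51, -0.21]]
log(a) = [[0.09+2.65j, (-0.07-1.55j), (-0.34-0.31j)], [0.48-0.30j, (0.36+0.17j), 0.49+0.04j], [(-5.32-2.65j), (-0.22+1.55j), (-4.87+0.31j)]]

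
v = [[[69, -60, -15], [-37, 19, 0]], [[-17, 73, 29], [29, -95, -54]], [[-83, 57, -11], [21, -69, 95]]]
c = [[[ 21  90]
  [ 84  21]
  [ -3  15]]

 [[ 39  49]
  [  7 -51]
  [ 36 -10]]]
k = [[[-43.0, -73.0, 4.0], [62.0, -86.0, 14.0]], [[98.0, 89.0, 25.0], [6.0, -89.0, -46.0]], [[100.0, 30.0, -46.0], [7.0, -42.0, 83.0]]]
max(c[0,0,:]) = 90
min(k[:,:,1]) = -89.0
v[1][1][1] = -95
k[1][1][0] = 6.0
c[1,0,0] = 39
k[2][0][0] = 100.0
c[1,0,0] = 39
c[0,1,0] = 84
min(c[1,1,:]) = -51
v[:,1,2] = [0, -54, 95]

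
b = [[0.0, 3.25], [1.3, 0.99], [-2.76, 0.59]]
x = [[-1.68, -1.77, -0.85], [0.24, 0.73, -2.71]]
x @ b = [[0.04, -7.71], [8.43, -0.10]]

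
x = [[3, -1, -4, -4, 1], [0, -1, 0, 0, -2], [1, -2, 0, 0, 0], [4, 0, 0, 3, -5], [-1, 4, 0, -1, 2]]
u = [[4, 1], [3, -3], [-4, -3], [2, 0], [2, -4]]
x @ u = [[19, 14], [-7, 11], [-2, 7], [12, 24], [10, -21]]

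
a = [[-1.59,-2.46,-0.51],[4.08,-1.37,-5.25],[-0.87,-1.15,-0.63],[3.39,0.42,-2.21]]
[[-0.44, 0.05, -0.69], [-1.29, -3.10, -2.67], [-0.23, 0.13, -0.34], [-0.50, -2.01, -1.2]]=a @ [[-0.11, -0.68, -0.32], [0.23, 0.43, 0.46], [0.10, -0.05, 0.14]]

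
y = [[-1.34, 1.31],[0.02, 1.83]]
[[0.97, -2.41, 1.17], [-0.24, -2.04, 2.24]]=y@[[-0.84,0.70,0.32],[-0.12,-1.12,1.22]]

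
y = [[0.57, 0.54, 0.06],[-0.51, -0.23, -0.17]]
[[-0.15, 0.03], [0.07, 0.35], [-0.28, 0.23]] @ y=[[-0.10, -0.09, -0.01], [-0.14, -0.04, -0.06], [-0.28, -0.2, -0.06]]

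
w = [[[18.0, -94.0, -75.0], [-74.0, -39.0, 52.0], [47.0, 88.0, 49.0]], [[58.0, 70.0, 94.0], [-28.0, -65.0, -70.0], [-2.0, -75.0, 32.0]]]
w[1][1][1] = -65.0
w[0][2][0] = 47.0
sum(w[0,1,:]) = -61.0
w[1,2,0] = -2.0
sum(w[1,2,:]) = -45.0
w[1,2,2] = 32.0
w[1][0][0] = 58.0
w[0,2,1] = 88.0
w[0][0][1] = -94.0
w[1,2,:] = [-2.0, -75.0, 32.0]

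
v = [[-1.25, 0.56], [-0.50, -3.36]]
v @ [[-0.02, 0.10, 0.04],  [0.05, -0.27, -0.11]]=[[0.05, -0.28, -0.11], [-0.16, 0.86, 0.35]]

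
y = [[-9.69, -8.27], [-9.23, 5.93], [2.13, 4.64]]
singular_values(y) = [14.15, 10.42]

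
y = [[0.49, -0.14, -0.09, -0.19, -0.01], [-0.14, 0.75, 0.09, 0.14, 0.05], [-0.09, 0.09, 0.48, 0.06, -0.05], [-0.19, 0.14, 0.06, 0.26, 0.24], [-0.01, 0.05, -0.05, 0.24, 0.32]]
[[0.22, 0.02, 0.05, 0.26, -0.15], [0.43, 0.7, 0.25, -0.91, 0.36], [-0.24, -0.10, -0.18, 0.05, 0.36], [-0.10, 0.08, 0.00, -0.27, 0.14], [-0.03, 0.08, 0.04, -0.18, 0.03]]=y @ [[0.56, 0.12, 0.03, 0.07, 0.19], [0.77, 1.05, 0.43, -1.15, 0.32], [-0.57, -0.28, -0.38, 0.42, 0.58], [-0.02, -0.48, -0.35, -0.54, 0.81], [-0.27, 0.42, 0.26, 0.09, -0.46]]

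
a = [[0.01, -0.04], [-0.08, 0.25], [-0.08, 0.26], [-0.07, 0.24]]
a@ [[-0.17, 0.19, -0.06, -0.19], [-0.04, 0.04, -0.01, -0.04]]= [[-0.0, 0.00, -0.00, -0.0], [0.0, -0.01, 0.00, 0.01], [0.00, -0.0, 0.00, 0.00], [0.0, -0.00, 0.00, 0.0]]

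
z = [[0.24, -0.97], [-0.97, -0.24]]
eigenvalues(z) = [1.0, -1.0]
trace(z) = 0.00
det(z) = -1.00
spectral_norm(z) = 1.00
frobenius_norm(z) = 1.41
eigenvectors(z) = [[0.79, 0.62], [-0.62, 0.79]]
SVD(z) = [[-0.24, 0.97],[0.97, 0.24]] @ diag([0.9992497185388646, 0.9992497185388645]) @ [[-1.0,-0.00],[-0.0,-1.0]]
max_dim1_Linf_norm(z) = 0.97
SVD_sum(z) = [[0.24, 0.0], [-0.97, 0.0]] + [[0.00, -0.97],[0.0, -0.24]]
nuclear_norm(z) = 2.00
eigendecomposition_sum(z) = [[0.62, -0.48], [-0.48, 0.38]] + [[-0.38, -0.48], [-0.48, -0.62]]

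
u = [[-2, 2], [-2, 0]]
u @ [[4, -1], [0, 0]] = [[-8, 2], [-8, 2]]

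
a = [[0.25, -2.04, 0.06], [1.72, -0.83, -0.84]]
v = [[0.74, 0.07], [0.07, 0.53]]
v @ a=[[0.31, -1.57, -0.01],  [0.93, -0.58, -0.44]]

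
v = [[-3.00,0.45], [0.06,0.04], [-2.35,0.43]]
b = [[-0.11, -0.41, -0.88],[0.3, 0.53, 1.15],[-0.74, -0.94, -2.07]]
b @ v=[[2.37,-0.44], [-3.57,0.65], [7.03,-1.26]]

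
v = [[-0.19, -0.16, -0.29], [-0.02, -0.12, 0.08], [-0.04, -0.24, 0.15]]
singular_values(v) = [0.38, 0.32, 0.0]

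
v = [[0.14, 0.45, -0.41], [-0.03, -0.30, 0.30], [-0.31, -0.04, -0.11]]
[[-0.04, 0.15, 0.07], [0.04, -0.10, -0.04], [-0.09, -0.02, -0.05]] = v@[[0.28, -0.13, 0.04], [-0.13, 0.66, 0.32], [0.04, 0.32, 0.20]]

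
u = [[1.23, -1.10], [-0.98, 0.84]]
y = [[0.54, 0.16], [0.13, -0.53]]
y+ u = [[1.77,-0.94], [-0.85,0.31]]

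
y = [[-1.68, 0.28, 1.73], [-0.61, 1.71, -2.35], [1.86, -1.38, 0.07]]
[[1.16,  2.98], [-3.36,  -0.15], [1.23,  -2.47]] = y@[[0.91, -0.71], [0.41, 0.88], [1.49, 0.89]]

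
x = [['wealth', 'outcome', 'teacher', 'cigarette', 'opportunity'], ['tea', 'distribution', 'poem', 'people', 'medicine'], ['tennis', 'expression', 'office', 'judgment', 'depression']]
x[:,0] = ['wealth', 'tea', 'tennis']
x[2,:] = ['tennis', 'expression', 'office', 'judgment', 'depression']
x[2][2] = 'office'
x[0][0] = 'wealth'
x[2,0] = 'tennis'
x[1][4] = 'medicine'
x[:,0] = ['wealth', 'tea', 'tennis']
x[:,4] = ['opportunity', 'medicine', 'depression']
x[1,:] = ['tea', 'distribution', 'poem', 'people', 'medicine']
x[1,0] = 'tea'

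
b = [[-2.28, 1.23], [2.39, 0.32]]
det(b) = -3.67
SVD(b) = [[-0.74, 0.68], [0.68, 0.74]] @ diag([3.3672460823945394, 1.089703547116658]) @ [[0.98, -0.21], [0.21, 0.98]]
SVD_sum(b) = [[-2.43, 0.51], [2.22, -0.47]] + [[0.15, 0.72],[0.17, 0.79]]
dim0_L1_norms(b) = [4.67, 1.55]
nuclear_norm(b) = 4.46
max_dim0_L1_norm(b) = 4.67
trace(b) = -1.96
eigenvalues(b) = [-3.13, 1.17]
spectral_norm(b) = 3.37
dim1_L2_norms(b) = [2.59, 2.41]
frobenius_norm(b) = 3.54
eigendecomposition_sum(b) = [[-2.51, 0.90], [1.74, -0.62]] + [[0.23,0.33], [0.65,0.94]]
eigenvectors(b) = [[-0.82,-0.34], [0.57,-0.94]]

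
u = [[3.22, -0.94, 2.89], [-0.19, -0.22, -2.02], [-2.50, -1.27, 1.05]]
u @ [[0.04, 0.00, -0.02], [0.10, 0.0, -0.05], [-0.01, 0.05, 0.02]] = [[0.01,0.14,0.04], [-0.01,-0.1,-0.03], [-0.24,0.05,0.13]]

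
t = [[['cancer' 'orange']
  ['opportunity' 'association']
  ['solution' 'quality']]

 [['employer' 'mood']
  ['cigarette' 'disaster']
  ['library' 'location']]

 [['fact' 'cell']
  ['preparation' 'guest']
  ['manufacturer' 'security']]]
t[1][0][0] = 'employer'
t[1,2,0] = 'library'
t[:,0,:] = [['cancer', 'orange'], ['employer', 'mood'], ['fact', 'cell']]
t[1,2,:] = ['library', 'location']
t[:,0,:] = [['cancer', 'orange'], ['employer', 'mood'], ['fact', 'cell']]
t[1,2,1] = 'location'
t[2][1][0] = 'preparation'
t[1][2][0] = 'library'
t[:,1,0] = ['opportunity', 'cigarette', 'preparation']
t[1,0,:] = ['employer', 'mood']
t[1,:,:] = [['employer', 'mood'], ['cigarette', 'disaster'], ['library', 'location']]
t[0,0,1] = 'orange'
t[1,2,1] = 'location'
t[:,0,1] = ['orange', 'mood', 'cell']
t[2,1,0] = 'preparation'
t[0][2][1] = 'quality'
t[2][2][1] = 'security'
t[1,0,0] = 'employer'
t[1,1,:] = ['cigarette', 'disaster']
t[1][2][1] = 'location'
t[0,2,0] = 'solution'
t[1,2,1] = 'location'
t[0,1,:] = ['opportunity', 'association']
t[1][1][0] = 'cigarette'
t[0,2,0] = 'solution'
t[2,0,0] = 'fact'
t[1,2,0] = 'library'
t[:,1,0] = ['opportunity', 'cigarette', 'preparation']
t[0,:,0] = ['cancer', 'opportunity', 'solution']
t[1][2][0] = 'library'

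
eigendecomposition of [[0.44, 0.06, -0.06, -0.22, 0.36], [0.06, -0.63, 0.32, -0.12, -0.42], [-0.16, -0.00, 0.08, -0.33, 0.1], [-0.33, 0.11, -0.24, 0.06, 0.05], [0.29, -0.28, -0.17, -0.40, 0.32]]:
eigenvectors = [[0.15, -0.70, -0.04, -0.25, -0.05], [-0.93, 0.12, -0.26, -0.34, -0.43], [0.15, -0.06, 0.55, 0.42, -0.63], [0.25, 0.29, 0.57, 0.42, 0.55], [-0.17, -0.64, 0.55, 0.68, 0.32]]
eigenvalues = [-0.74, 0.85, -0.15, 0.0, 0.31]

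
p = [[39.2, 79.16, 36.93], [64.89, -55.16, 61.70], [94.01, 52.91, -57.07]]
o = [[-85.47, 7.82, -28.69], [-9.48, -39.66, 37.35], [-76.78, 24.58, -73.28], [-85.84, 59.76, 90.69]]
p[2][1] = 52.91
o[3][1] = 59.76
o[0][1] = 7.82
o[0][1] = 7.82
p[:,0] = [39.2, 64.89, 94.01]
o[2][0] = -76.78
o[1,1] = -39.66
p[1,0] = 64.89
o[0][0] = -85.47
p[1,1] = -55.16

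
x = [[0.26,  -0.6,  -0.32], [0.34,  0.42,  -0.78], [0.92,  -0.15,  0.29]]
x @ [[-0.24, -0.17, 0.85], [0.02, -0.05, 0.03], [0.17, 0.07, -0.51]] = [[-0.13, -0.04, 0.37], [-0.21, -0.13, 0.7], [-0.17, -0.13, 0.63]]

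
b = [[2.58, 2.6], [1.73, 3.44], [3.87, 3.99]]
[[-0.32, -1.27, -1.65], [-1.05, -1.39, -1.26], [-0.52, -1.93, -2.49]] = b@[[0.37, -0.17, -0.55], [-0.49, -0.32, -0.09]]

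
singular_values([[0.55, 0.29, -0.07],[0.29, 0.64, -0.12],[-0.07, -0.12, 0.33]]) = [0.92, 0.32, 0.28]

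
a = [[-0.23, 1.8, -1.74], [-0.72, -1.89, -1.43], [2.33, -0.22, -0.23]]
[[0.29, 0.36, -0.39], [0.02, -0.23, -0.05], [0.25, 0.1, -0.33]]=a @ [[0.10, 0.05, -0.13],[0.05, 0.15, -0.06],[-0.13, -0.06, 0.18]]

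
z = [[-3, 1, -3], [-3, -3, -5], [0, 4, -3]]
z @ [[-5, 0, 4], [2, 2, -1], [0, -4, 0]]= [[17, 14, -13], [9, 14, -9], [8, 20, -4]]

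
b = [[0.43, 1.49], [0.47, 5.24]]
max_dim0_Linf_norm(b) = 5.24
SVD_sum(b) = [[0.16, 1.52],[0.55, 5.23]] + [[0.27, -0.03], [-0.08, 0.01]]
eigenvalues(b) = [0.29, 5.38]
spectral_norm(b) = 5.48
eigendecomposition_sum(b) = [[0.28, -0.08],[-0.03, 0.01]] + [[0.15, 1.57], [0.50, 5.23]]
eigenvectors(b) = [[-1.00, -0.29], [0.09, -0.96]]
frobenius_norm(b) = 5.48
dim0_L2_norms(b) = [0.64, 5.45]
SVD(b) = [[0.28, 0.96], [0.96, -0.28]] @ diag([5.477510848213829, 0.2835046872625343]) @ [[0.1, 0.99], [0.99, -0.10]]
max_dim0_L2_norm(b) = 5.45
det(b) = 1.55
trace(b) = 5.67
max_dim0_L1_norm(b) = 6.73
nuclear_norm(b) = 5.76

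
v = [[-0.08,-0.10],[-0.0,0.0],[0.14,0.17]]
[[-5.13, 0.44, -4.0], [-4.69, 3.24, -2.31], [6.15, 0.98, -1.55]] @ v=[[-0.15, -0.17], [0.05, 0.08], [-0.71, -0.88]]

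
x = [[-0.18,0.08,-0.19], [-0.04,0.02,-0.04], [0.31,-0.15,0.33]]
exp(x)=[[0.8, 0.09, -0.21], [-0.04, 1.02, -0.04], [0.34, -0.16, 1.36]]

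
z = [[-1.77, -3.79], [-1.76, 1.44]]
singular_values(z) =[4.23, 2.18]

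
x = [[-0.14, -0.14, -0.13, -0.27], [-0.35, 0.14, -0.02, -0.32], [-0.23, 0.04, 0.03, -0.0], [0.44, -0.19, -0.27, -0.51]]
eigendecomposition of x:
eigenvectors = [[(-0.62+0j), (-0.62-0j), 0.13+0.00j, (0.07+0j)],[(-0.55+0.07j), -0.55-0.07j, -0.90+0.00j, -0.34+0.00j],[(-0.24-0.11j), -0.24+0.11j, (-0.23+0j), (0.89+0j)],[(-0.19+0.45j), (-0.19-0.45j), 0.35+0.00j, (-0.29+0j)]]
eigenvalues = [(-0.39+0.19j), (-0.39-0.19j), (0.31+0j), (-0+0j)]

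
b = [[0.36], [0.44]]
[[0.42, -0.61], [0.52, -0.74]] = b@[[1.18, -1.69]]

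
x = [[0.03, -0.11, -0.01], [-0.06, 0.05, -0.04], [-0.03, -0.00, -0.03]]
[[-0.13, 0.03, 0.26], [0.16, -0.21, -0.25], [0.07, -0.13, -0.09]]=x@[[-0.07, 1.55, -0.52], [1.39, -0.1, -2.84], [-2.19, 2.71, 3.38]]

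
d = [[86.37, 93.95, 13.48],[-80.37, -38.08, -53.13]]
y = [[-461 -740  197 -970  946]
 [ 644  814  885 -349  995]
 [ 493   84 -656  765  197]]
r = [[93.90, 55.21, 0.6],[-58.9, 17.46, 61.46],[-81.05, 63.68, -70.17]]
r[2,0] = -81.05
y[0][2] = 197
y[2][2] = -656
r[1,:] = [-58.9, 17.46, 61.46]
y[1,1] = 814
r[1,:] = [-58.9, 17.46, 61.46]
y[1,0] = 644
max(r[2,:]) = 63.68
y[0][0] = -461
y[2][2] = -656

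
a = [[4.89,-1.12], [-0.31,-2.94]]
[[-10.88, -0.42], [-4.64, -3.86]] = a @ [[-1.82, 0.21],[1.77, 1.29]]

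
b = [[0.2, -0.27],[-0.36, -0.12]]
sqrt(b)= [[(0.46+0.15j), -0.24+0.21j], [(-0.32+0.29j), 0.17+0.41j]]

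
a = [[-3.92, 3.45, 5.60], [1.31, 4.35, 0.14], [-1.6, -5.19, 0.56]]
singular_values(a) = [8.28, 6.37, 0.28]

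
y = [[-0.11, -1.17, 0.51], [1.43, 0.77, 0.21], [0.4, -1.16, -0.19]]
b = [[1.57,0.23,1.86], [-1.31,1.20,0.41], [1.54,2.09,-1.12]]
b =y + [[1.68,  1.4,  1.35], [-2.74,  0.43,  0.2], [1.14,  3.25,  -0.93]]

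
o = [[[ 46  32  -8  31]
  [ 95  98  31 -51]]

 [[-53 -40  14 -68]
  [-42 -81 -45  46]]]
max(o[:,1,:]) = 98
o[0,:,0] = [46, 95]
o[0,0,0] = 46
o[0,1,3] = -51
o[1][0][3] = -68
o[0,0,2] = -8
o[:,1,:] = [[95, 98, 31, -51], [-42, -81, -45, 46]]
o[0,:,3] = [31, -51]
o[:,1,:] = [[95, 98, 31, -51], [-42, -81, -45, 46]]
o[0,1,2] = 31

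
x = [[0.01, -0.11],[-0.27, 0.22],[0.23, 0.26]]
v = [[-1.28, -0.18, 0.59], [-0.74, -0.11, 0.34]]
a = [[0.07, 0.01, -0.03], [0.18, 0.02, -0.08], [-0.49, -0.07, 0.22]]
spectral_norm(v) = 1.64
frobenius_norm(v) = 1.64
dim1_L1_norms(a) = [0.11, 0.28, 0.78]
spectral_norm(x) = 0.36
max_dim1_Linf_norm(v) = 1.28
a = x @ v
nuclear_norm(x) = 0.71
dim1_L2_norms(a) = [0.08, 0.2, 0.54]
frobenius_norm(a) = 0.58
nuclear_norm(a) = 0.59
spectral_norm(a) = 0.58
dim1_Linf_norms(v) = [1.28, 0.74]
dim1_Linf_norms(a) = [0.07, 0.18, 0.49]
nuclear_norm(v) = 1.65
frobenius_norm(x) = 0.50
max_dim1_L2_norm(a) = 0.54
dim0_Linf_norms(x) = [0.27, 0.26]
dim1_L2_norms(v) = [1.42, 0.82]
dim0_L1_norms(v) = [2.02, 0.29, 0.93]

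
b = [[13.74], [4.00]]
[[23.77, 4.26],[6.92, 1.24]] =b @ [[1.73,0.31]]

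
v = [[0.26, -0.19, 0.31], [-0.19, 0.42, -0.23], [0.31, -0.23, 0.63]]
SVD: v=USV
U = [[-0.46, 0.03, 0.89], [0.48, 0.85, 0.22], [-0.75, 0.52, -0.4]]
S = [0.97, 0.27, 0.07]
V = [[-0.46, 0.48, -0.75], [0.03, 0.85, 0.52], [0.89, 0.22, -0.40]]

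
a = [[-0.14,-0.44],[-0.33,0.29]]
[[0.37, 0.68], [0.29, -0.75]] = a @ [[-1.27, 0.73], [-0.44, -1.77]]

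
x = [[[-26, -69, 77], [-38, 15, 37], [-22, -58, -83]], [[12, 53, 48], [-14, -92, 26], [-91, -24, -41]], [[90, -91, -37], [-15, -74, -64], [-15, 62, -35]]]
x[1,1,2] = 26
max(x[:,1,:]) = 37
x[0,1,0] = -38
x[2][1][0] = -15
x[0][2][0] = -22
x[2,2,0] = -15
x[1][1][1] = -92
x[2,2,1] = 62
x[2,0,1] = -91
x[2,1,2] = -64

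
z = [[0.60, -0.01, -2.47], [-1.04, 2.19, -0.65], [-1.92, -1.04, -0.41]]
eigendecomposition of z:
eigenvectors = [[0.62+0.00j,(-0.03-0.62j),-0.03+0.62j], [(0.25+0j),0.63+0.00j,0.63-0.00j], [0.74+0.00j,(-0.12+0.45j),-0.12-0.45j]]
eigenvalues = [(-2.36+0j), (2.37+0.56j), (2.37-0.56j)]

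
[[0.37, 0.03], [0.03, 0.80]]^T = [[0.37, 0.03], [0.03, 0.8]]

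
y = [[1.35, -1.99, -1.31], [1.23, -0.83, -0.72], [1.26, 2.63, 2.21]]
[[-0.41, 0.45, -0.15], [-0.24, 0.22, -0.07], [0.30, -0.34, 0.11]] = y@[[-0.09, 0.07, -0.02],[0.1, -0.23, 0.11],[0.07, 0.08, -0.07]]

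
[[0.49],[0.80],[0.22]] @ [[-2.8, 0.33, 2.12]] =[[-1.37,  0.16,  1.04], [-2.24,  0.26,  1.70], [-0.62,  0.07,  0.47]]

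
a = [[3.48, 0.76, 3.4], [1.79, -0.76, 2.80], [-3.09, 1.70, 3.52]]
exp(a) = [[-49.96, 7.86, 16.79], [-26.04, 1.27, -1.26], [-5.3, -12.86, -43.01]]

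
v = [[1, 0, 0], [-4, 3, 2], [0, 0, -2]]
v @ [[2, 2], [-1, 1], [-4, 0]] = [[2, 2], [-19, -5], [8, 0]]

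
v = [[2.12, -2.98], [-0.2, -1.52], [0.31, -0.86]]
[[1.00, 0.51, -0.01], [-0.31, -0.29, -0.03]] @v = [[2.01,  -3.75], [-0.61,  1.39]]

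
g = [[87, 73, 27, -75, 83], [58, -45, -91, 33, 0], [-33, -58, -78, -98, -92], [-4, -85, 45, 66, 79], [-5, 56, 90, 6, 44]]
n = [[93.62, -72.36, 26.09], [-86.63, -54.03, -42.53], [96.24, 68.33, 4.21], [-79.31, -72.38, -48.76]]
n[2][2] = 4.21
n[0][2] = 26.09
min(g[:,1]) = -85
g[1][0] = 58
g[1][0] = 58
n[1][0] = -86.63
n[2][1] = 68.33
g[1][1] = -45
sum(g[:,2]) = -7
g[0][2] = 27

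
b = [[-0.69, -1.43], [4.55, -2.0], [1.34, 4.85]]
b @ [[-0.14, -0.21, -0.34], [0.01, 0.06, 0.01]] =[[0.08, 0.06, 0.22],[-0.66, -1.08, -1.57],[-0.14, 0.01, -0.41]]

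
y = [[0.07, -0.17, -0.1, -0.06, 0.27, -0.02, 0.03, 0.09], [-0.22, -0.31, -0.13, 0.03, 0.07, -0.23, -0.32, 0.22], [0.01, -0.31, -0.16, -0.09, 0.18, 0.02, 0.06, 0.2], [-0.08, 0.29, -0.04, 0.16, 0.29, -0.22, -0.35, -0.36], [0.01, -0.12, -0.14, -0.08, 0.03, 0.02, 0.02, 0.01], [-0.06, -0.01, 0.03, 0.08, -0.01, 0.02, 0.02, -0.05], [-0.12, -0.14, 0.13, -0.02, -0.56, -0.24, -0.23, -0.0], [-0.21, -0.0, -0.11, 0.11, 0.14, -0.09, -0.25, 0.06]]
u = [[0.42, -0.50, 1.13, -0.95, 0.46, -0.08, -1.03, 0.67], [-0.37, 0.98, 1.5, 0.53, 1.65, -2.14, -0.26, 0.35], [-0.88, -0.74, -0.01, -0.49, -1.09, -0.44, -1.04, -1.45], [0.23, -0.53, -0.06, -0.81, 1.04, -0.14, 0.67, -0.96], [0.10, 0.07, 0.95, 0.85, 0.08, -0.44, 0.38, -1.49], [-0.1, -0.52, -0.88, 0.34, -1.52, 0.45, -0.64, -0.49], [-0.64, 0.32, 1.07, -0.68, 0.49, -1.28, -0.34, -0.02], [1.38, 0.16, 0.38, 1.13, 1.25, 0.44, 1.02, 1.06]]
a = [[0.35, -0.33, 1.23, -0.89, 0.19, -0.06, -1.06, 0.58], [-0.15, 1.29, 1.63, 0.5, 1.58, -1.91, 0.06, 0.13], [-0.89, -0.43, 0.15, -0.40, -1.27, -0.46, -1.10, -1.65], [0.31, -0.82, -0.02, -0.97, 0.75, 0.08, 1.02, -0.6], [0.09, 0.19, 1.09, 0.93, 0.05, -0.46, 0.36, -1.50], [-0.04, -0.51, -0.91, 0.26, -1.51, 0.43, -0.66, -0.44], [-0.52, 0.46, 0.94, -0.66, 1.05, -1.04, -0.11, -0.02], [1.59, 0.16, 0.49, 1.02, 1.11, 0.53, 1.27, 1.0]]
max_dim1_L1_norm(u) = 7.78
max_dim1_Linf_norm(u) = 2.14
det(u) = 2.91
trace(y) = -0.36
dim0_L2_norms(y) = [0.35, 0.58, 0.32, 0.25, 0.73, 0.41, 0.59, 0.48]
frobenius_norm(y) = 1.38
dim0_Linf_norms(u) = [1.38, 0.98, 1.5, 1.13, 1.65, 2.14, 1.04, 1.49]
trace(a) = 2.19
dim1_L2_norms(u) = [2.08, 3.33, 2.48, 1.86, 2.05, 2.08, 2.03, 2.7]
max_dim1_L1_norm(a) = 7.25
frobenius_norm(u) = 6.71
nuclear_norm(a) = 14.67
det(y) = 0.00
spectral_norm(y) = 0.80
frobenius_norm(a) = 6.80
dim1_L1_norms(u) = [5.24, 7.78, 6.14, 4.44, 4.36, 4.94, 4.84, 6.82]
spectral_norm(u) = 4.41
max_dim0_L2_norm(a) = 3.05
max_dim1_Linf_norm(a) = 1.91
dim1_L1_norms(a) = [4.69, 7.25, 6.35, 4.57, 4.67, 4.76, 4.8, 7.17]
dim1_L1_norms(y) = [0.81, 1.53, 1.03, 1.79, 0.43, 0.28, 1.44, 0.97]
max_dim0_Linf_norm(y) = 0.56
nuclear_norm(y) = 2.80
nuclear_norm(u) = 14.98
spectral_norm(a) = 4.52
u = y + a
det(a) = 0.00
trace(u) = 1.83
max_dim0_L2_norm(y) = 0.73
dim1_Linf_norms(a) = [1.23, 1.91, 1.65, 1.02, 1.5, 1.51, 1.05, 1.59]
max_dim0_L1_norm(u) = 7.58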